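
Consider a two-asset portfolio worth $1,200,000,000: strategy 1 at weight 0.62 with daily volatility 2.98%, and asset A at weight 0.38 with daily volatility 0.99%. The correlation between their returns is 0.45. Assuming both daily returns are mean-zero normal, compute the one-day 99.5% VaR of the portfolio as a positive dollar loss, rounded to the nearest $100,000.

σ_p² = 0.62²·2.98² + 0.38²·0.99² + 2·0.45·0.62·0.38·2.98·0.99 = 4.1807 (%²).
σ_p = √4.1807 = 2.045%.
At 99.5%, z = 2.576.
VaR = 2.576 × 2.045% = 5.268%; on $1,200,000,000 that is $63,216,000.

$63,200,000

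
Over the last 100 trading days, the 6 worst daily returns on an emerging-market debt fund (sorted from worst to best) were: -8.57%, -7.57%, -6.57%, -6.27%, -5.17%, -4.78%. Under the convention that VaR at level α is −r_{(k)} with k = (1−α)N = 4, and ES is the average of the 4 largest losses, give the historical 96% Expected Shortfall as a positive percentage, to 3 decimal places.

7.245%

The 4 worst returns sum to -28.98%.
ES = −(-28.98%) / 4 = 7.245%.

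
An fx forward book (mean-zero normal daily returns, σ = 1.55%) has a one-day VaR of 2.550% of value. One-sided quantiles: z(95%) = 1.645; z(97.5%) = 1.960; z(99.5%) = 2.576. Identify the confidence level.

Implied z = VaR/σ = 2.550 / 1.55 = 1.645.
This matches z(95%) = 1.645.

95%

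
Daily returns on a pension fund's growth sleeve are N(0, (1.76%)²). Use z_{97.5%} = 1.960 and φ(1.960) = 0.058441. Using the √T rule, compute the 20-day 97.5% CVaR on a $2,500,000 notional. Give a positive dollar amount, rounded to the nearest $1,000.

$460,000

σ_{20d} = 1.76% × √20 = 7.871%.
ES multiplier = φ(z)/(1−α) = 0.058441/0.025 = 2.338.
ES = 7.871% × 2.338 = 18.402%; on $2,500,000: $460,050.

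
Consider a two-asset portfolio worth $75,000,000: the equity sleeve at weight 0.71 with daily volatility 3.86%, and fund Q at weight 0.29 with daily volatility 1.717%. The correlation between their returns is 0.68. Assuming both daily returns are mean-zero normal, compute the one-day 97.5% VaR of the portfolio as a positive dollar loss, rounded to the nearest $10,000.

$4,560,000

σ_p² = 0.71²·3.86² + 0.29²·1.717² + 2·0.68·0.71·0.29·3.86·1.717 = 9.6147 (%²).
σ_p = √9.6147 = 3.101%.
At 97.5%, z = 1.960.
VaR = 1.960 × 3.101% = 6.078%; on $75,000,000 that is $4,558,500.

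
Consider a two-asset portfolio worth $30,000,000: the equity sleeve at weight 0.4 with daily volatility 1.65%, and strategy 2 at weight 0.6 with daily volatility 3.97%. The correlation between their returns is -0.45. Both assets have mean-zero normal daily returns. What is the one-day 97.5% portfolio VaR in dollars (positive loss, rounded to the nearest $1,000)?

$1,274,000

σ_p² = 0.4²·1.65² + 0.6²·3.97² + 2·-0.45·0.4·0.6·1.65·3.97 = 4.6946 (%²).
σ_p = √4.6946 = 2.167%.
At 97.5%, z = 1.960.
VaR = 1.960 × 2.167% = 4.247%; on $30,000,000 that is $1,274,100.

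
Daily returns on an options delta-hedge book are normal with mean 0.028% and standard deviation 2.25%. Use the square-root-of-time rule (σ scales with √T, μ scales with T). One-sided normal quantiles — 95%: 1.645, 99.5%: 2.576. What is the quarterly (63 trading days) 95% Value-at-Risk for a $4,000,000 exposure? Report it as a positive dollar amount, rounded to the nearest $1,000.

$1,105,000

σ_{63d} = 2.25% × √63 = 17.859%; μ_{63d} = 63 × 0.028% = 1.764%.
VaR = −(1.764%) + 1.645 × 17.859% = 27.614%.
On $4,000,000: 0.27614 × $4,000,000 = $1,104,560.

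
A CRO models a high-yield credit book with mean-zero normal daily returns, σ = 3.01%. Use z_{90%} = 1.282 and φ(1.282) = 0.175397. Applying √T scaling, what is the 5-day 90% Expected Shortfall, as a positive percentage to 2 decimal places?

11.81%

σ_{5d} = 3.01% × √5 = 6.731%.
ES multiplier = φ(z)/(1−α) = 0.175397/0.1 = 1.754.
ES = 6.731% × 1.754 = 11.806%.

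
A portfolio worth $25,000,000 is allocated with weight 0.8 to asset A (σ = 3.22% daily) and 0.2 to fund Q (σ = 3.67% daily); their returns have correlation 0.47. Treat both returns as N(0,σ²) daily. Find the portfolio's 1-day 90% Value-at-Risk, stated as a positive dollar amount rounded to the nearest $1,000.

$959,000

σ_p² = 0.8²·3.22² + 0.2²·3.67² + 2·0.47·0.8·0.2·3.22·3.67 = 8.9519 (%²).
σ_p = √8.9519 = 2.992%.
At 90%, z = 1.282.
VaR = 1.282 × 2.992% = 3.836%; on $25,000,000 that is $959,000.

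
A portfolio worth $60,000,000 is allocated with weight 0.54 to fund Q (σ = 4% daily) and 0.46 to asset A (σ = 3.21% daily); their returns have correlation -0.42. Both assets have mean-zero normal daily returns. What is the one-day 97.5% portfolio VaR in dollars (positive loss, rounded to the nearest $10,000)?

$2,400,000

σ_p² = 0.54²·4² + 0.46²·3.21² + 2·-0.42·0.54·0.46·4·3.21 = 4.1668 (%²).
σ_p = √4.1668 = 2.041%.
At 97.5%, z = 1.960.
VaR = 1.960 × 2.041% = 4.000%; on $60,000,000 that is $2,400,000.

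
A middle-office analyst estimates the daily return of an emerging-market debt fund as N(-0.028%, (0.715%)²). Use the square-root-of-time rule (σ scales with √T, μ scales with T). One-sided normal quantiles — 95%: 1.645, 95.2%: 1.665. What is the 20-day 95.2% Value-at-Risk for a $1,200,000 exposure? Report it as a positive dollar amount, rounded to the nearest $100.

σ_{20d} = 0.715% × √20 = 3.198%; μ_{20d} = 20 × -0.028% = -0.560%.
VaR = −(-0.560%) + 1.665 × 3.198% = 5.885%.
On $1,200,000: 0.05885 × $1,200,000 = $70,620.

$70,600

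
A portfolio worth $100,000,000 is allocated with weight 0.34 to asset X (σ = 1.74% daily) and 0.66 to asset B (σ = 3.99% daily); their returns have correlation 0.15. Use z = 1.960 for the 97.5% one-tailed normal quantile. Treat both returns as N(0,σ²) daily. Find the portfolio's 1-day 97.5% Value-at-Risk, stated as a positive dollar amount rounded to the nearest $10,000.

σ_p² = 0.34²·1.74² + 0.66²·3.99² + 2·0.15·0.34·0.66·1.74·3.99 = 7.7522 (%²).
σ_p = √7.7522 = 2.784%.
VaR = 1.960 × 2.784% = 5.457%; on $100,000,000 that is $5,457,000.

$5,460,000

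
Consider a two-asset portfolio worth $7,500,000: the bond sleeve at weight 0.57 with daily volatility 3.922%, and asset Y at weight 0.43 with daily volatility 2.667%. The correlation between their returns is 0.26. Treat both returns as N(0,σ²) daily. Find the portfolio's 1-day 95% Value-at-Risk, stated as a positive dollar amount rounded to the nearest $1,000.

$341,000

σ_p² = 0.57²·3.922² + 0.43²·2.667² + 2·0.26·0.57·0.43·3.922·2.667 = 7.6460 (%²).
σ_p = √7.6460 = 2.765%.
At 95%, z = 1.645.
VaR = 1.645 × 2.765% = 4.548%; on $7,500,000 that is $341,100.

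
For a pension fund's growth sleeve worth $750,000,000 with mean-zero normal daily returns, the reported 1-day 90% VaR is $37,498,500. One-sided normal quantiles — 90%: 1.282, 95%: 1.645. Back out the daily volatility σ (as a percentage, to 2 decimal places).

3.90%

VaR as a fraction: $37,498,500 / $750,000,000 = 5.000%.
σ = VaR / z = 5.000% / 1.282 = 3.900%.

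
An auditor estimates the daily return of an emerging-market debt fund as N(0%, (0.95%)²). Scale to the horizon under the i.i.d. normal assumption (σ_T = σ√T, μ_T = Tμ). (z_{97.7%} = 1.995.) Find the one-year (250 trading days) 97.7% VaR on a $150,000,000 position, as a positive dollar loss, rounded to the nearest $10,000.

σ_{250d} = 0.95% × √250 = 15.021%.
VaR = 1.995 × 15.021% = 29.967%.
On $150,000,000: 0.29967 × $150,000,000 = $44,950,500.

$44,950,000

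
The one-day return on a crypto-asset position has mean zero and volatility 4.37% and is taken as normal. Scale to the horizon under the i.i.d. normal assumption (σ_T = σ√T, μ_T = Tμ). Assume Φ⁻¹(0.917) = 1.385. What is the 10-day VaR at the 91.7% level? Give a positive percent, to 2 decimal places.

19.14%

σ_{10d} = 4.37% × √10 = 13.819%.
VaR = 1.385 × 13.819% = 19.139%.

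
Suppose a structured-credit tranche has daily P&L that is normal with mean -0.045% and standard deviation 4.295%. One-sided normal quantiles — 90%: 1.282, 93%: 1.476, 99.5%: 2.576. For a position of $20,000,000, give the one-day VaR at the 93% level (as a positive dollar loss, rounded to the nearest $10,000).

VaR = −μ + z·σ = −(-0.045%) + 1.476 × 4.295% = 6.384%.
On $20,000,000: 0.06384 × $20,000,000 = $1,276,800.

$1,280,000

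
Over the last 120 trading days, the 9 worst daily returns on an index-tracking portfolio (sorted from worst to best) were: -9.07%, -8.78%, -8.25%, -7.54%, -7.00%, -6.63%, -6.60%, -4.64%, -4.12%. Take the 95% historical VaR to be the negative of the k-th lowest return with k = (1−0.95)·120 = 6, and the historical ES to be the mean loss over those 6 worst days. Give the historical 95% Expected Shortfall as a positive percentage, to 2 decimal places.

The 6 worst returns sum to -47.27%.
ES = −(-47.27%) / 6 = 7.8783…% ≈ 7.88%.

7.88%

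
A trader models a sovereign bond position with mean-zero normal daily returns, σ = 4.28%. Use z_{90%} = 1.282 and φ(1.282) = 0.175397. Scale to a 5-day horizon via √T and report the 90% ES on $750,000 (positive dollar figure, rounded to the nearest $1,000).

$126,000

σ_{5d} = 4.28% × √5 = 9.570%.
ES multiplier = φ(z)/(1−α) = 0.175397/0.1 = 1.754.
ES = 9.570% × 1.754 = 16.786%; on $750,000: $125,895.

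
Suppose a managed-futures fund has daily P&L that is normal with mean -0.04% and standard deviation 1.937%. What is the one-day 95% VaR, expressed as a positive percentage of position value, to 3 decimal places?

3.226%

At 95% one-sided, z = 1.645.
VaR = −μ + z·σ = −(-0.04%) + 1.645 × 1.937% = 3.226%.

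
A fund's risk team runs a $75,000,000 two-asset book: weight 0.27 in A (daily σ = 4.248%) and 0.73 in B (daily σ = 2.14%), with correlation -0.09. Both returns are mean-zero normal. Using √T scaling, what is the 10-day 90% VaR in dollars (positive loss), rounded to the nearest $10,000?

σ_p = √(0.27²·4.248² + 0.73²·2.14² + 2·-0.09·0.27·0.73·4.248·2.14) = 1.853%.
σ_{10d} = 1.853% × √10 = 5.860%.
z(90%) = 1.282.
VaR = 1.282 × 5.860% = 7.513%; on $75,000,000 that is $5,634,750.

$5,630,000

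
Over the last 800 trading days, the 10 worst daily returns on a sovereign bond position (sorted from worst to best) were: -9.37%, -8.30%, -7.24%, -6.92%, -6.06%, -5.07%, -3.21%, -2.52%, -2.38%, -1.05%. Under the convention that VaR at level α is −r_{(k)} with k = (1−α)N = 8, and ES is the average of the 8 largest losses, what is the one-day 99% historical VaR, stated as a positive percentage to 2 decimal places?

k = 8; the 8th lowest return is -2.52%, so VaR = 2.52%.

2.52%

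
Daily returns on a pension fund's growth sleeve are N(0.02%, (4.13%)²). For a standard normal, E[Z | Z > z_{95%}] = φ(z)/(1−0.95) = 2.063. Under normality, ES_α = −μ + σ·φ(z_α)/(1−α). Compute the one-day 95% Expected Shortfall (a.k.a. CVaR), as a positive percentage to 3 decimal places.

8.500%

ES = −(0.02%) + 4.13% × 2.063 = 8.500%.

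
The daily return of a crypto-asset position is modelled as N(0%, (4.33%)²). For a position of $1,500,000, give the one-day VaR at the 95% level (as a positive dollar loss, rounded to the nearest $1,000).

$107,000

At 95% one-sided, z = 1.645.
VaR = z·σ = 1.645 × 4.33% = 7.123%.
On $1,500,000: 0.07123 × $1,500,000 = $106,845.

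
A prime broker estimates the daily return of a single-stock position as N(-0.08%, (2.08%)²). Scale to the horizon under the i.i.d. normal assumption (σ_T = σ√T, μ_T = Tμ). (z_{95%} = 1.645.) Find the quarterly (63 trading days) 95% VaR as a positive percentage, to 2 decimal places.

32.20%

σ_{63d} = 2.08% × √63 = 16.509%; μ_{63d} = 63 × -0.08% = -5.040%.
VaR = −(-5.040%) + 1.645 × 16.509% = 32.197%.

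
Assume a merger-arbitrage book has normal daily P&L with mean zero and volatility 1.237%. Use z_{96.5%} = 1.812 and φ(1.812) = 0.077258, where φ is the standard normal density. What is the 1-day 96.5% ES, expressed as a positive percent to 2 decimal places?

Tail multiplier: φ(z)/(1−α) = 0.077258 / 0.035 = 2.207.
ES = 1.237% × 2.207 = 2.730%.

2.73%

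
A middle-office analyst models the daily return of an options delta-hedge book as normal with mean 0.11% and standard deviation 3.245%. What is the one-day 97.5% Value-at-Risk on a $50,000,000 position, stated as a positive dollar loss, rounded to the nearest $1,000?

$3,125,000

At 97.5% one-sided, z = 1.960.
VaR = −μ + z·σ = −(0.11%) + 1.960 × 3.245% = 6.250%.
On $50,000,000: 0.06250 × $50,000,000 = $3,125,000.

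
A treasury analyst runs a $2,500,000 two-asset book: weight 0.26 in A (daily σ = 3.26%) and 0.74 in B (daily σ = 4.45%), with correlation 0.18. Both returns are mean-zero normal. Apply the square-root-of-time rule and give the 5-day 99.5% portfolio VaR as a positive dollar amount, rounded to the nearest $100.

$510,500

σ_p = √(0.26²·3.26² + 0.74²·4.45² + 2·0.18·0.26·0.74·3.26·4.45) = 3.545%.
σ_{5d} = 3.545% × √5 = 7.927%.
z(99.5%) = 2.576.
VaR = 2.576 × 7.927% = 20.420%; on $2,500,000 that is $510,500.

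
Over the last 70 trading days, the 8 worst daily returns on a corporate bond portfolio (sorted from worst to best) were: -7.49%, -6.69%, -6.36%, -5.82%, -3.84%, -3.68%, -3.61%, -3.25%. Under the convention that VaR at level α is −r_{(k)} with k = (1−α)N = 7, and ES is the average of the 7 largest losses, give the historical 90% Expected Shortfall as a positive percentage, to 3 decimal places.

5.356%

The 7 worst returns sum to -37.49%.
ES = −(-37.49%) / 7 = 5.3557…% ≈ 5.356%.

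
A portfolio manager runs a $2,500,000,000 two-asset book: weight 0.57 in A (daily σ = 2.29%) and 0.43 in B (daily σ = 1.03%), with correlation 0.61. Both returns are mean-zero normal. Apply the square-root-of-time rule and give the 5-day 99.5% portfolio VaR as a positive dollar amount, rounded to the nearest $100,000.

σ_p = √(0.57²·2.29² + 0.43²·1.03² + 2·0.61·0.57·0.43·2.29·1.03) = 1.614%.
σ_{5d} = 1.614% × √5 = 3.609%.
z(99.5%) = 2.576.
VaR = 2.576 × 3.609% = 9.297%; on $2,500,000,000 that is $232,425,000.

$232,400,000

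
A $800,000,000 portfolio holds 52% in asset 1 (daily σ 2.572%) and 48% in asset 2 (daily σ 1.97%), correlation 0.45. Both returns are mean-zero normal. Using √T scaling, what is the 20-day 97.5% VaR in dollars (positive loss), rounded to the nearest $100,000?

σ_p = √(0.52²·2.572² + 0.48²·1.97² + 2·0.45·0.52·0.48·2.572·1.97) = 1.955%.
σ_{20d} = 1.955% × √20 = 8.743%.
z(97.5%) = 1.960.
VaR = 1.960 × 8.743% = 17.136%; on $800,000,000 that is $137,088,000.

$137,100,000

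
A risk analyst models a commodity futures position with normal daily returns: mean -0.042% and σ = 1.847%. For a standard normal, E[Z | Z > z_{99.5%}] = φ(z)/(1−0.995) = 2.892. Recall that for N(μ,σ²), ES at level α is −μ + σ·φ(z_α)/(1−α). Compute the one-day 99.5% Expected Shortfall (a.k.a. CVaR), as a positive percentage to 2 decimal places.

ES = −(-0.042%) + 1.847% × 2.892 = 5.384%.

5.38%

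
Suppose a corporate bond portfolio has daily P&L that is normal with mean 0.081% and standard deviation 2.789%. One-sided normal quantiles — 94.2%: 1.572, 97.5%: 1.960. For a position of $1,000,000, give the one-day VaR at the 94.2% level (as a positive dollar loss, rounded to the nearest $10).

VaR = −μ + z·σ = −(0.081%) + 1.572 × 2.789% = 4.303%.
On $1,000,000: 0.04303 × $1,000,000 = $43,030.

$43,030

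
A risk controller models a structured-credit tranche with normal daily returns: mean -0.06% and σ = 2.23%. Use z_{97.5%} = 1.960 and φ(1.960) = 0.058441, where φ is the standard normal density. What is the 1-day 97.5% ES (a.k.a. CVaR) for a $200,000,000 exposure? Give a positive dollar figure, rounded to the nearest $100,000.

Tail multiplier: φ(z)/(1−α) = 0.058441 / 0.025 = 2.338.
ES = −(-0.06%) + 2.23% × 2.338 = 5.274%.
On $200,000,000: 0.05274 × $200,000,000 = $10,548,000.

$10,500,000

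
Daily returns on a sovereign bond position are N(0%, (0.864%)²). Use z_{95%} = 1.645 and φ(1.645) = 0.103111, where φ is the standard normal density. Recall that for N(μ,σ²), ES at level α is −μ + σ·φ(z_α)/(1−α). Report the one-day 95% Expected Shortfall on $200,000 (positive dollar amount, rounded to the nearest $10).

Tail multiplier: φ(z)/(1−α) = 0.103111 / 0.05 = 2.062.
ES = 0.864% × 2.062 = 1.782%.
On $200,000: 0.01782 × $200,000 = $3,564.

$3,560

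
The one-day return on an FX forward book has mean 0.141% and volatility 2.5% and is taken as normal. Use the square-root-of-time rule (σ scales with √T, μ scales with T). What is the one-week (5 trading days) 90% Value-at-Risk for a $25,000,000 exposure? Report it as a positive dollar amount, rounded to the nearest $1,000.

$1,615,000

At 90%, z = 1.282.
σ_{5d} = 2.5% × √5 = 5.590%; μ_{5d} = 5 × 0.141% = 0.705%.
VaR = −(0.705%) + 1.282 × 5.590% = 6.461%.
On $25,000,000: 0.06461 × $25,000,000 = $1,615,250.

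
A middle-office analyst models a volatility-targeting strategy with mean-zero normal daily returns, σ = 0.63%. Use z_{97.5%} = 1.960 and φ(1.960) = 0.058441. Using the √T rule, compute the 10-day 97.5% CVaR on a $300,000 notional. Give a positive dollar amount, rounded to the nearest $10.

σ_{10d} = 0.63% × √10 = 1.992%.
ES multiplier = φ(z)/(1−α) = 0.058441/0.025 = 2.338.
ES = 1.992% × 2.338 = 4.657%; on $300,000: $13,971.

$13,970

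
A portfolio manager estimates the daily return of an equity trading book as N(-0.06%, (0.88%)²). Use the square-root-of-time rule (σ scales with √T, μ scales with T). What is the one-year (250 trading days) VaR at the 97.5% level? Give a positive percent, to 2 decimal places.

42.27%

At 97.5%, z = 1.960.
σ_{250d} = 0.88% × √250 = 13.914%; μ_{250d} = 250 × -0.06% = -15.000%.
VaR = −(-15.000%) + 1.960 × 13.914% = 42.271%.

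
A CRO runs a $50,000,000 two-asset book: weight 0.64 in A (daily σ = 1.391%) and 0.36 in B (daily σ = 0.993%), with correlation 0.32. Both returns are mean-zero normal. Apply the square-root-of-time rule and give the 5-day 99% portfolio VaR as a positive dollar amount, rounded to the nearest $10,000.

σ_p = √(0.64²·1.391² + 0.36²·0.993² + 2·0.32·0.64·0.36·1.391·0.993) = 1.060%.
σ_{5d} = 1.060% × √5 = 2.370%.
z(99%) = 2.326.
VaR = 2.326 × 2.370% = 5.513%; on $50,000,000 that is $2,756,500.

$2,760,000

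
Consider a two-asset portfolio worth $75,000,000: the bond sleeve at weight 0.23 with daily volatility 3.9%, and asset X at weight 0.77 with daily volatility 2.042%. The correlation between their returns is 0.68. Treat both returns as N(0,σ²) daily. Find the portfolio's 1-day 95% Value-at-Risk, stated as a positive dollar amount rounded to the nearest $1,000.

σ_p² = 0.23²·3.9² + 0.77²·2.042² + 2·0.68·0.23·0.77·3.9·2.042 = 5.1950 (%²).
σ_p = √5.1950 = 2.279%.
At 95%, z = 1.645.
VaR = 1.645 × 2.279% = 3.749%; on $75,000,000 that is $2,811,750.

$2,812,000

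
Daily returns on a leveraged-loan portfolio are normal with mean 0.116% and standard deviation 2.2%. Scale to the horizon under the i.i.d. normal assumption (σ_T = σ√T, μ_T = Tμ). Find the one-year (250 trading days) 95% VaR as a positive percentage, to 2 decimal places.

28.22%

At 95%, z = 1.645.
σ_{250d} = 2.2% × √250 = 34.785%; μ_{250d} = 250 × 0.116% = 29.000%.
VaR = −(29.000%) + 1.645 × 34.785% = 28.221%.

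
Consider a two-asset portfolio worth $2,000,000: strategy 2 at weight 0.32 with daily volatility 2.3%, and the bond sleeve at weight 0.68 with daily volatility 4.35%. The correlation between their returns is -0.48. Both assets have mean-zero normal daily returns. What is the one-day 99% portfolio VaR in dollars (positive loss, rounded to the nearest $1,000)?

σ_p² = 0.32²·2.3² + 0.68²·4.35² + 2·-0.48·0.32·0.68·2.3·4.35 = 7.2015 (%²).
σ_p = √7.2015 = 2.684%.
At 99%, z = 2.326.
VaR = 2.326 × 2.684% = 6.243%; on $2,000,000 that is $124,860.

$125,000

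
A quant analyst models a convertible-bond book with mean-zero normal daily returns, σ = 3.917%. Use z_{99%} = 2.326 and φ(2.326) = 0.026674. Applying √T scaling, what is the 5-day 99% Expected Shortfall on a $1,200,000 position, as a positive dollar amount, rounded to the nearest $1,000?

$280,000

σ_{5d} = 3.917% × √5 = 8.759%.
ES multiplier = φ(z)/(1−α) = 0.026674/0.01 = 2.667.
ES = 8.759% × 2.667 = 23.360%; on $1,200,000: $280,320.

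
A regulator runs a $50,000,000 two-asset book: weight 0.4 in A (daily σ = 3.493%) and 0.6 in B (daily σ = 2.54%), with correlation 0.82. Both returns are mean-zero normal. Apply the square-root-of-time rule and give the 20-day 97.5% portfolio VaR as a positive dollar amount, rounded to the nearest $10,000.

σ_p = √(0.4²·3.493² + 0.6²·2.54² + 2·0.82·0.4·0.6·3.493·2.54) = 2.787%.
σ_{20d} = 2.787% × √20 = 12.464%.
z(97.5%) = 1.960.
VaR = 1.960 × 12.464% = 24.429%; on $50,000,000 that is $12,214,500.

$12,210,000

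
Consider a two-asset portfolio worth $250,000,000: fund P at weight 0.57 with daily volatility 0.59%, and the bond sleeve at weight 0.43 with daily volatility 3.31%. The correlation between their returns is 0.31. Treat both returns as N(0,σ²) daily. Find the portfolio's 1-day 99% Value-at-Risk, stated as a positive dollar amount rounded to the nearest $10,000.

σ_p² = 0.57²·0.59² + 0.43²·3.31² + 2·0.31·0.57·0.43·0.59·3.31 = 2.4356 (%²).
σ_p = √2.4356 = 1.561%.
At 99%, z = 2.326.
VaR = 2.326 × 1.561% = 3.631%; on $250,000,000 that is $9,077,500.

$9,080,000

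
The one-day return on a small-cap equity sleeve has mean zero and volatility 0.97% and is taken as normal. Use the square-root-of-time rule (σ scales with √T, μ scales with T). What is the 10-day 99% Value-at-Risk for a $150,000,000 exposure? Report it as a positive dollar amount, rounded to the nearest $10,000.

At 99%, z = 2.326.
σ_{10d} = 0.97% × √10 = 3.067%.
VaR = 2.326 × 3.067% = 7.134%.
On $150,000,000: 0.07134 × $150,000,000 = $10,701,000.

$10,700,000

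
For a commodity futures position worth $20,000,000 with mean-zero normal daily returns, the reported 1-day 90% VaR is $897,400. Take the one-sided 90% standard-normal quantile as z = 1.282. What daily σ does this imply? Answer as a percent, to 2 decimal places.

3.50%

VaR as a fraction: $897,400 / $20,000,000 = 4.487%.
σ = VaR / z = 4.487% / 1.282 = 3.500%.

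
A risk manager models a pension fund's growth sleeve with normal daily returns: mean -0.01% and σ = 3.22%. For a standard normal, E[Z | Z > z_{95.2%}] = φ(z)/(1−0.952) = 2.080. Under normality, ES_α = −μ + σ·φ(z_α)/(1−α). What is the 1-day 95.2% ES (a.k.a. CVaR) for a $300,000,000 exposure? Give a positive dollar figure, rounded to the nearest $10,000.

$20,120,000

ES = −(-0.01%) + 3.22% × 2.080 = 6.708%.
On $300,000,000: 0.06708 × $300,000,000 = $20,124,000.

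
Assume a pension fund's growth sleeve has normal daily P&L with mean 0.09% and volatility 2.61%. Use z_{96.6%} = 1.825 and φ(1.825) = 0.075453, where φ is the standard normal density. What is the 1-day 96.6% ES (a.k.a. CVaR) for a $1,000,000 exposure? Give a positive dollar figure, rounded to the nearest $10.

$57,020

Tail multiplier: φ(z)/(1−α) = 0.075453 / 0.034 = 2.219.
ES = −(0.09%) + 2.61% × 2.219 = 5.702%.
On $1,000,000: 0.05702 × $1,000,000 = $57,020.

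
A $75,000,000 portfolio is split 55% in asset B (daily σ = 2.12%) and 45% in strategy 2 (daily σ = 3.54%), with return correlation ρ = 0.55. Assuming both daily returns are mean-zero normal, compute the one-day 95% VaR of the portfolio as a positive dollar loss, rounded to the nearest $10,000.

$3,010,000

σ_p² = 0.55²·2.12² + 0.45²·3.54² + 2·0.55·0.55·0.45·2.12·3.54 = 5.9404 (%²).
σ_p = √5.9404 = 2.437%.
At 95%, z = 1.645.
VaR = 1.645 × 2.437% = 4.009%; on $75,000,000 that is $3,006,750.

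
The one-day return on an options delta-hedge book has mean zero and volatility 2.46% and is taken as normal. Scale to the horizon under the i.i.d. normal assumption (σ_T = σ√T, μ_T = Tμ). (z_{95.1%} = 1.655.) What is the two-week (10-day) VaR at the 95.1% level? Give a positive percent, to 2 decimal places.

12.87%

σ_{10d} = 2.46% × √10 = 7.779%.
VaR = 1.655 × 7.779% = 12.874%.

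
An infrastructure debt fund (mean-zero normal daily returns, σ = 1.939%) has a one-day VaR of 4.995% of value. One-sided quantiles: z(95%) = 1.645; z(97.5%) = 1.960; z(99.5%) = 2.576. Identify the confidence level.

Implied z = VaR/σ = 4.995 / 1.939 = 2.576.
This matches z(99.5%) = 2.576.

99.5%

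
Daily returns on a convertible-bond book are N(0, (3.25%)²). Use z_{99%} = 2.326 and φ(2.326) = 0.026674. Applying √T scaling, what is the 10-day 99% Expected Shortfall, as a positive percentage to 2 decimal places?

σ_{10d} = 3.25% × √10 = 10.277%.
ES multiplier = φ(z)/(1−α) = 0.026674/0.01 = 2.667.
ES = 10.277% × 2.667 = 27.409%.

27.41%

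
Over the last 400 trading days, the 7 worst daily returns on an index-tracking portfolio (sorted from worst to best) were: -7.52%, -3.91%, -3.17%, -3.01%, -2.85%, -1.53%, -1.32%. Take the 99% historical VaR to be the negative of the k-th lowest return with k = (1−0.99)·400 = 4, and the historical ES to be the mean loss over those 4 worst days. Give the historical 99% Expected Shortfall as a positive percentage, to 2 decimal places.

The 4 worst returns sum to -17.61%.
ES = −(-17.61%) / 4 = 4.4025% ≈ 4.40%.

4.40%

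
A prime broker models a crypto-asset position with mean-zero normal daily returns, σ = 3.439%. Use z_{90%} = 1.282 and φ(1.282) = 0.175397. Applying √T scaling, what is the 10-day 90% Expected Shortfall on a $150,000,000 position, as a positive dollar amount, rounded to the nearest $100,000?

$28,600,000

σ_{10d} = 3.439% × √10 = 10.875%.
ES multiplier = φ(z)/(1−α) = 0.175397/0.1 = 1.754.
ES = 10.875% × 1.754 = 19.075%; on $150,000,000: $28,612,500.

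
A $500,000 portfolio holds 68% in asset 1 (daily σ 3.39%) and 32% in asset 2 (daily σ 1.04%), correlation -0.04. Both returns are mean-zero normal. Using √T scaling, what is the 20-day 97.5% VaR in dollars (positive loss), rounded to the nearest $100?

σ_p = √(0.68²·3.39² + 0.32²·1.04² + 2·-0.04·0.68·0.32·3.39·1.04) = 2.316%.
σ_{20d} = 2.316% × √20 = 10.357%.
z(97.5%) = 1.960.
VaR = 1.960 × 10.357% = 20.300%; on $500,000 that is $101,500.

$101,500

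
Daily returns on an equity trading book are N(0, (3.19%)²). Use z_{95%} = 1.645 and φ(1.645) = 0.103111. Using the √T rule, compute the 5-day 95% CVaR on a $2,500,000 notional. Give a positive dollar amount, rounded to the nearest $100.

$367,700

σ_{5d} = 3.19% × √5 = 7.133%.
ES multiplier = φ(z)/(1−α) = 0.103111/0.05 = 2.062.
ES = 7.133% × 2.062 = 14.708%; on $2,500,000: $367,700.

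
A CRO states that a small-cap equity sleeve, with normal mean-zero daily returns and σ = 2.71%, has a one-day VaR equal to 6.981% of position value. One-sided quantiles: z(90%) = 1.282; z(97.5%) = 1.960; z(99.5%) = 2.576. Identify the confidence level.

99.5%

Implied z = VaR/σ = 6.981 / 2.71 = 2.576.
This matches z(99.5%) = 2.576.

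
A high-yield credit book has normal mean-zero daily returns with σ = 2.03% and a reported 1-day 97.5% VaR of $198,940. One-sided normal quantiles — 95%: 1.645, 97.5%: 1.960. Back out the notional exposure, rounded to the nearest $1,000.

$5,000,000

VaR as a fraction of value: z·σ = 1.960 × 2.03% = 3.9788%.
Position = $198,940 / 0.039788 = $5,000,000.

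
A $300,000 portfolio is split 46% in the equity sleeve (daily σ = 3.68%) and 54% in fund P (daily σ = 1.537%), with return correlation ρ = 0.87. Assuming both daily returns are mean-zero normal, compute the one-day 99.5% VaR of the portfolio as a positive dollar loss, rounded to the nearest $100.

σ_p² = 0.46²·3.68² + 0.54²·1.537² + 2·0.87·0.46·0.54·3.68·1.537 = 5.9991 (%²).
σ_p = √5.9991 = 2.449%.
At 99.5%, z = 2.576.
VaR = 2.576 × 2.449% = 6.309%; on $300,000 that is $18,927.

$18,900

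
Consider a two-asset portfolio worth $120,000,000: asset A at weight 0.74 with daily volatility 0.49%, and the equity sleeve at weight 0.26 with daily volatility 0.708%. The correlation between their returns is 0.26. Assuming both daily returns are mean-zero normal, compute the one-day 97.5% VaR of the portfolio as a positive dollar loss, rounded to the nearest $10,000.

$1,050,000

σ_p² = 0.74²·0.49² + 0.26²·0.708² + 2·0.26·0.74·0.26·0.49·0.708 = 0.2001 (%²).
σ_p = √0.2001 = 0.447%.
At 97.5%, z = 1.960.
VaR = 1.960 × 0.447% = 0.876%; on $120,000,000 that is $1,051,200.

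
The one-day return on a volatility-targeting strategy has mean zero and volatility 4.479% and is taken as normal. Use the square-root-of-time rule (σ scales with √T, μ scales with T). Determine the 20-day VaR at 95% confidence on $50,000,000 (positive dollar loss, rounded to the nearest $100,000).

$16,500,000

At 95%, z = 1.645.
σ_{20d} = 4.479% × √20 = 20.031%.
VaR = 1.645 × 20.031% = 32.951%.
On $50,000,000: 0.32951 × $50,000,000 = $16,475,500.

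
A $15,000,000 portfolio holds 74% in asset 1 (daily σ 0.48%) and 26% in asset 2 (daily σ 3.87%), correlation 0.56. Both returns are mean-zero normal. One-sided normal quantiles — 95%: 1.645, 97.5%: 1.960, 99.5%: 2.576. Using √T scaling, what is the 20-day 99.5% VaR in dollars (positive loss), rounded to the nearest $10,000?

σ_p = √(0.74²·0.48² + 0.26²·3.87² + 2·0.56·0.74·0.26·0.48·3.87) = 1.241%.
σ_{20d} = 1.241% × √20 = 5.550%.
VaR = 2.576 × 5.550% = 14.297%; on $15,000,000 that is $2,144,550.

$2,140,000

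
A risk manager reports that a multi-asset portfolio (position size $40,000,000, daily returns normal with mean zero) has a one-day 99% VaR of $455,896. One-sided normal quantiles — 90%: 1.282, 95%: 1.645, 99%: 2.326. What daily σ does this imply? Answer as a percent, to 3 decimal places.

VaR as a fraction: $455,896 / $40,000,000 = 1.140%.
σ = VaR / z = 1.140% / 2.326 = 0.490%.

0.490%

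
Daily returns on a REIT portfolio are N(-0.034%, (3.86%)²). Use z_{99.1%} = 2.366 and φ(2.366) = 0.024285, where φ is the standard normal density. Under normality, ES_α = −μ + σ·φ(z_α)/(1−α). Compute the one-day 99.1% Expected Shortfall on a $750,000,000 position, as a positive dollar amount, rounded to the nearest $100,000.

$78,400,000

Tail multiplier: φ(z)/(1−α) = 0.024285 / 0.009 = 2.698.
ES = −(-0.034%) + 3.86% × 2.698 = 10.448%.
On $750,000,000: 0.10448 × $750,000,000 = $78,360,000.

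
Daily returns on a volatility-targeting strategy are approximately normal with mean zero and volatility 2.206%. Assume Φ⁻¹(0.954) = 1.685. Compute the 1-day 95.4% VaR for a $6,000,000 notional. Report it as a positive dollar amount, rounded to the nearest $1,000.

VaR = z·σ = 1.685 × 2.206% = 3.717%.
On $6,000,000: 0.03717 × $6,000,000 = $223,020.

$223,000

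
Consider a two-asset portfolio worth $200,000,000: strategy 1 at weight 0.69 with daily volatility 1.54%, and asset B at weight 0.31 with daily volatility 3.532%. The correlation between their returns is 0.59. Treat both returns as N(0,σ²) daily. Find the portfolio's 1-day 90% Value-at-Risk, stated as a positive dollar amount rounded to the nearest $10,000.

$4,930,000

σ_p² = 0.69²·1.54² + 0.31²·3.532² + 2·0.59·0.69·0.31·1.54·3.532 = 3.7009 (%²).
σ_p = √3.7009 = 1.924%.
At 90%, z = 1.282.
VaR = 1.282 × 1.924% = 2.467%; on $200,000,000 that is $4,934,000.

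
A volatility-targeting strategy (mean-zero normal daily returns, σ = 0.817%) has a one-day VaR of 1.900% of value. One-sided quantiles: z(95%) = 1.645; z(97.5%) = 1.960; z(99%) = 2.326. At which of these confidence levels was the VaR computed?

Implied z = VaR/σ = 1.900 / 0.817 = 2.326.
This matches z(99%) = 2.326.

99%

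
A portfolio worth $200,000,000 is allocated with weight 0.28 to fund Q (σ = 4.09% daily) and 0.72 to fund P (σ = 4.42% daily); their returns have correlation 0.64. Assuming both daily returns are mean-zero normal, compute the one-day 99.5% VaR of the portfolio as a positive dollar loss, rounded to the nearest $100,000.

$20,700,000

σ_p² = 0.28²·4.09² + 0.72²·4.42² + 2·0.64·0.28·0.72·4.09·4.42 = 16.1041 (%²).
σ_p = √16.1041 = 4.013%.
At 99.5%, z = 2.576.
VaR = 2.576 × 4.013% = 10.337%; on $200,000,000 that is $20,674,000.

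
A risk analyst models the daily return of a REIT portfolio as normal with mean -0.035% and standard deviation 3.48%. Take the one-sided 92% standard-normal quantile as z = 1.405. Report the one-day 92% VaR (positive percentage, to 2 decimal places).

VaR = −μ + z·σ = −(-0.035%) + 1.405 × 3.48% = 4.924%.

4.92%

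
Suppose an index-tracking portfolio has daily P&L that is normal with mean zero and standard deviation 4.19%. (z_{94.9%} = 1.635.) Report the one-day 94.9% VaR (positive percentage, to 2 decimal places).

VaR = z·σ = 1.635 × 4.19% = 6.851%.

6.85%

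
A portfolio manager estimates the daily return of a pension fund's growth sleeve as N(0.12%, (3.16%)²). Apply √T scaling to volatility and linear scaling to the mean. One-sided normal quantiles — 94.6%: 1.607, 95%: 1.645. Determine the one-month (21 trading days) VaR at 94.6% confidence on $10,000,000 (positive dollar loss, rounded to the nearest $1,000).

σ_{21d} = 3.16% × √21 = 14.481%; μ_{21d} = 21 × 0.12% = 2.520%.
VaR = −(2.520%) + 1.607 × 14.481% = 20.751%.
On $10,000,000: 0.20751 × $10,000,000 = $2,075,100.

$2,075,000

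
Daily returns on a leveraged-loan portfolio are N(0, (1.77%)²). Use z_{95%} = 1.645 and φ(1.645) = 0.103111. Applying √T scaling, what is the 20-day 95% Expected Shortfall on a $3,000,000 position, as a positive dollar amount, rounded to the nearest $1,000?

$490,000

σ_{20d} = 1.77% × √20 = 7.916%.
ES multiplier = φ(z)/(1−α) = 0.103111/0.05 = 2.062.
ES = 7.916% × 2.062 = 16.323%; on $3,000,000: $489,690.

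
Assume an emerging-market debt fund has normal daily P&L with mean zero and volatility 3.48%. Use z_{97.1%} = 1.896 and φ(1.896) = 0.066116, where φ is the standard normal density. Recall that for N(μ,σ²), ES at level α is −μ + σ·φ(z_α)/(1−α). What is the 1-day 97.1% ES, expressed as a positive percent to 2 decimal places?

7.93%

Tail multiplier: φ(z)/(1−α) = 0.066116 / 0.029 = 2.280.
ES = 3.48% × 2.280 = 7.934%.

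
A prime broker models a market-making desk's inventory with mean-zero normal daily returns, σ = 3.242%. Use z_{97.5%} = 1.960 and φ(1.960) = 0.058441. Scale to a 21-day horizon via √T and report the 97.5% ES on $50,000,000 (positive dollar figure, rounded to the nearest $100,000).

σ_{21d} = 3.242% × √21 = 14.857%.
ES multiplier = φ(z)/(1−α) = 0.058441/0.025 = 2.338.
ES = 14.857% × 2.338 = 34.736%; on $50,000,000: $17,368,000.

$17,400,000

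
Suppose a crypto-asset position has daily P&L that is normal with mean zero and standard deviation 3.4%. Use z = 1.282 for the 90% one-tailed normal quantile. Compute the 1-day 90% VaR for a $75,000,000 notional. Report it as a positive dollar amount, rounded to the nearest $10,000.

VaR = z·σ = 1.282 × 3.4% = 4.359%.
On $75,000,000: 0.04359 × $75,000,000 = $3,269,250.

$3,270,000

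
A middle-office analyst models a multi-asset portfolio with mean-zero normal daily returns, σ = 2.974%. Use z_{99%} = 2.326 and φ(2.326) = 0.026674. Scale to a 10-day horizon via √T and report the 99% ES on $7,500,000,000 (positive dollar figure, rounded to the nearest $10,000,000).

$1,880,000,000

σ_{10d} = 2.974% × √10 = 9.405%.
ES multiplier = φ(z)/(1−α) = 0.026674/0.01 = 2.667.
ES = 9.405% × 2.667 = 25.083%; on $7,500,000,000: $1,881,225,000.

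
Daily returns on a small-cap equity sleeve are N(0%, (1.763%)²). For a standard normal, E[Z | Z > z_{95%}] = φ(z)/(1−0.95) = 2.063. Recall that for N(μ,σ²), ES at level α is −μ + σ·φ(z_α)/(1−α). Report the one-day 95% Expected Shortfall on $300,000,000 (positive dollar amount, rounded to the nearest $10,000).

ES = 1.763% × 2.063 = 3.637%.
On $300,000,000: 0.03637 × $300,000,000 = $10,911,000.

$10,910,000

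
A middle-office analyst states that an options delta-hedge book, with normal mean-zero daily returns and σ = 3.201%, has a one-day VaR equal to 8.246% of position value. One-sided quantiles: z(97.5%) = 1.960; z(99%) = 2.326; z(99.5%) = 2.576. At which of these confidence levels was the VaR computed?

99.5%

Implied z = VaR/σ = 8.246 / 3.201 = 2.576.
This matches z(99.5%) = 2.576.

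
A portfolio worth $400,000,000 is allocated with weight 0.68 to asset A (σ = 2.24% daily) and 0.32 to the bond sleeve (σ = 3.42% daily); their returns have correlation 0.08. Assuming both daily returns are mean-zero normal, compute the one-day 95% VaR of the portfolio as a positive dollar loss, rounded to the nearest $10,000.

σ_p² = 0.68²·2.24² + 0.32²·3.42² + 2·0.08·0.68·0.32·2.24·3.42 = 3.7846 (%²).
σ_p = √3.7846 = 1.945%.
At 95%, z = 1.645.
VaR = 1.645 × 1.945% = 3.200%; on $400,000,000 that is $12,800,000.

$12,800,000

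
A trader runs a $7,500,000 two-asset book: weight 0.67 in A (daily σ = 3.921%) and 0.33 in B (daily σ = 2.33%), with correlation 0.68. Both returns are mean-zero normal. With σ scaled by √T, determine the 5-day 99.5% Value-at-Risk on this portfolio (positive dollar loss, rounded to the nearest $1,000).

$1,382,000

σ_p = √(0.67²·3.921² + 0.33²·2.33² + 2·0.68·0.67·0.33·3.921·2.33) = 3.200%.
σ_{5d} = 3.200% × √5 = 7.155%.
z(99.5%) = 2.576.
VaR = 2.576 × 7.155% = 18.431%; on $7,500,000 that is $1,382,325.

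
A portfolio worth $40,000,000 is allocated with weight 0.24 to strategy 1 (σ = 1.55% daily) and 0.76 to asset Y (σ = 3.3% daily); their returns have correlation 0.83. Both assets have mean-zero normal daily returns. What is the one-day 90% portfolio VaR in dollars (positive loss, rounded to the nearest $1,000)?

$1,448,000

σ_p² = 0.24²·1.55² + 0.76²·3.3² + 2·0.83·0.24·0.76·1.55·3.3 = 7.9772 (%²).
σ_p = √7.9772 = 2.824%.
At 90%, z = 1.282.
VaR = 1.282 × 2.824% = 3.620%; on $40,000,000 that is $1,448,000.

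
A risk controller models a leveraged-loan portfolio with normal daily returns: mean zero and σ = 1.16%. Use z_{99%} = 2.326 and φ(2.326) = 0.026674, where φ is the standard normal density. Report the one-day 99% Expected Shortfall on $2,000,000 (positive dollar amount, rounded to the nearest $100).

Tail multiplier: φ(z)/(1−α) = 0.026674 / 0.01 = 2.667.
ES = 1.16% × 2.667 = 3.094%.
On $2,000,000: 0.03094 × $2,000,000 = $61,880.

$61,900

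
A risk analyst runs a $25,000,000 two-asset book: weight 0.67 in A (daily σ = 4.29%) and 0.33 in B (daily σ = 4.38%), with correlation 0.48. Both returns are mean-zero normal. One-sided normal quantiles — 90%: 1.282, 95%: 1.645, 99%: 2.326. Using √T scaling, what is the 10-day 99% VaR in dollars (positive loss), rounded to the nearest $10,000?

$6,960,000

σ_p = √(0.67²·4.29² + 0.33²·4.38² + 2·0.48·0.67·0.33·4.29·4.38) = 3.787%.
σ_{10d} = 3.787% × √10 = 11.976%.
VaR = 2.326 × 11.976% = 27.856%; on $25,000,000 that is $6,964,000.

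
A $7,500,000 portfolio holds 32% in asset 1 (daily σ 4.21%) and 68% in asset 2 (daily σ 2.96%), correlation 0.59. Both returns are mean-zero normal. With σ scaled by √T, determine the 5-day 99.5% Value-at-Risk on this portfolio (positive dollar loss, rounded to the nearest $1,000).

σ_p = √(0.32²·4.21² + 0.68²·2.96² + 2·0.59·0.32·0.68·4.21·2.96) = 3.011%.
σ_{5d} = 3.011% × √5 = 6.733%.
z(99.5%) = 2.576.
VaR = 2.576 × 6.733% = 17.344%; on $7,500,000 that is $1,300,800.

$1,301,000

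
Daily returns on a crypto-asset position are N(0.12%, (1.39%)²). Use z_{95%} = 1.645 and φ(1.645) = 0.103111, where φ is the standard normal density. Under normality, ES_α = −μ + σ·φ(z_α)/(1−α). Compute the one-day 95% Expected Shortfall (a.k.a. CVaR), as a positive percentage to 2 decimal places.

2.75%

Tail multiplier: φ(z)/(1−α) = 0.103111 / 0.05 = 2.062.
ES = −(0.12%) + 1.39% × 2.062 = 2.746%.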